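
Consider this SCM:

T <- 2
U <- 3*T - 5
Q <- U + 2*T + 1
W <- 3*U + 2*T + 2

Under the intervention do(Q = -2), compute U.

Under do(Q=-2), the mechanism Q <- U + 2*T + 1 is discarded; Q is fixed at -2.
Since U is not a descendant of the intervened variable, it is unaffected.
U = 3*T - 5  [with T=2]  = 1

1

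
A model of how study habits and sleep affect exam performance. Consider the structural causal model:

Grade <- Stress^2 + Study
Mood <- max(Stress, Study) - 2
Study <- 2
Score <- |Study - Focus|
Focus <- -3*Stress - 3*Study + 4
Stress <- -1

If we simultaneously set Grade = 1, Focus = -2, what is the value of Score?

4

Under do(Grade = 1, Focus = -2), each intervened variable's structural equation is replaced by its fixed value.
Score = |Study - Focus|  [with Study=2, Focus=-2]  = 4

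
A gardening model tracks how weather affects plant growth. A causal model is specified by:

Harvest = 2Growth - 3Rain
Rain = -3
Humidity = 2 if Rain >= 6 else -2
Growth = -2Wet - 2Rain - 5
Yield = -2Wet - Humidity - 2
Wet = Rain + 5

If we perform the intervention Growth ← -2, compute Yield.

-4

do(Growth=-2) replaces the equation Growth = -2Wet - 2Rain - 5 with the constant Growth = -2.
Yield is not downstream of the intervention, so its value is determined by the original equations.
Wet = Rain + 5  [with Rain=-3]  = 2
Humidity = 2 if Rain >= 6 else -2  [with Rain=-3]  = -2
Yield = -2Wet - Humidity - 2  [with Wet=2, Humidity=-2]  = -4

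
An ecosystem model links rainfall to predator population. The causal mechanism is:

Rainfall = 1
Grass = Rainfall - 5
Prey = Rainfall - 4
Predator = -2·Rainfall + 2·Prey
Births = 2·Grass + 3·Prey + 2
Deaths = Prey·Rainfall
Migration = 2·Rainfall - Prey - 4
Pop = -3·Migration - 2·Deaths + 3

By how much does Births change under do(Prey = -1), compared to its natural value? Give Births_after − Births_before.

6

do(Prey=-1) replaces the equation Prey = Rainfall - 4 with the constant Prey = -1.
Grass = Rainfall - 5  [with Rainfall=1]  = -4
Births = 2·Grass + 3·Prey + 2  [with Grass=-4, Prey=-1]  = -9
Without intervention: Grass = Rainfall - 5  [with Rainfall=1]  = -4; Prey = Rainfall - 4  [with Rainfall=1]  = -3; Births = 2·Grass + 3·Prey + 2  [with Grass=-4, Prey=-3]  = -15.
Change = -9 − (-15) = 6.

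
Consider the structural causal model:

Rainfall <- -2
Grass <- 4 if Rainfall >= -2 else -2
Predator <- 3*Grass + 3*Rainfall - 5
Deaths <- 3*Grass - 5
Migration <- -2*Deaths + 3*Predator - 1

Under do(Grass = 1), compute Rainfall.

Under do(Grass=1), the mechanism Grass <- 4 if Rainfall >= -2 else -2 is discarded; Grass is fixed at 1.
Rainfall is not downstream of the intervention, so its value is determined by the original equations.

-2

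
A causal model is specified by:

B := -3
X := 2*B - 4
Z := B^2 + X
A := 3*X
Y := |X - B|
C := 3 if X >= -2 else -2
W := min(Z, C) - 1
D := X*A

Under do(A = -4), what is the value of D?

40

do(A=-4) replaces the equation A := 3*X with the constant A = -4.
X = 2*B - 4  [with B=-3]  = -10
D = X*A  [with X=-10, A=-4]  = 40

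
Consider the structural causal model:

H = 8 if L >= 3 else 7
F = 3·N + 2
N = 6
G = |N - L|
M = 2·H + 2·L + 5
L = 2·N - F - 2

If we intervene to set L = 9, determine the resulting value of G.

3

The intervention breaks the incoming arrows to L: L = 2·N - F - 2 no longer applies, and L = 9.
G = |N - L|  [with N=6, L=9]  = 3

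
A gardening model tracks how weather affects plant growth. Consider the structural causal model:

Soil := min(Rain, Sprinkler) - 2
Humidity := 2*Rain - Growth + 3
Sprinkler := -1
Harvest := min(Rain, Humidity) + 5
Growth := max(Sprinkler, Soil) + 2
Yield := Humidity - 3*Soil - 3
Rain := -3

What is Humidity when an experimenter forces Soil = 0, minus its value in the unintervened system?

-1

do(Soil=0) replaces the equation Soil := min(Rain, Sprinkler) - 2 with the constant Soil = 0.
Growth = max(Sprinkler, Soil) + 2  [with Sprinkler=-1, Soil=0]  = 2
Humidity = 2*Rain - Growth + 3  [with Rain=-3, Growth=2]  = -5
Without intervention: Soil = min(Rain, Sprinkler) - 2  [with Rain=-3, Sprinkler=-1]  = -5; Growth = max(Sprinkler, Soil) + 2  [with Sprinkler=-1, Soil=-5]  = 1; Humidity = 2*Rain - Growth + 3  [with Rain=-3, Growth=1]  = -4.
Change = -5 − (-4) = -1.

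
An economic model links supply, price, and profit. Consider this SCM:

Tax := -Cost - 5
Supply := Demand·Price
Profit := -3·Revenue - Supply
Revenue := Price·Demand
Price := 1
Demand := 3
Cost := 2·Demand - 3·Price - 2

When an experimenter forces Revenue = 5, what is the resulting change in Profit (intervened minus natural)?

-6

Under do(Revenue=5), the mechanism Revenue := Price·Demand is discarded; Revenue is fixed at 5.
Supply = Demand·Price  [with Demand=3, Price=1]  = 3
Profit = -3·Revenue - Supply  [with Revenue=5, Supply=3]  = -18
Without intervention: Supply = Demand·Price  [with Demand=3, Price=1]  = 3; Revenue = Price·Demand  [with Price=1, Demand=3]  = 3; Profit = -3·Revenue - Supply  [with Revenue=3, Supply=3]  = -12.
Change = -18 − (-12) = -6.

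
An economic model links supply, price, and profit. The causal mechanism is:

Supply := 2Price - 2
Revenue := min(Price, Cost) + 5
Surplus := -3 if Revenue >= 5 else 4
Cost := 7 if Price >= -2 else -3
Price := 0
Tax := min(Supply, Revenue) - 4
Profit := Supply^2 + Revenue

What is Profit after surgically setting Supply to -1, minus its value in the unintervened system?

Under do(Supply=-1), the mechanism Supply := 2Price - 2 is discarded; Supply is fixed at -1.
Cost = 7 if Price >= -2 else -3  [with Price=0]  = 7
Revenue = min(Price, Cost) + 5  [with Price=0, Cost=7]  = 5
Profit = Supply^2 + Revenue  [with Supply=-1, Revenue=5]  = 6
Without intervention: Supply = 2Price - 2  [with Price=0]  = -2; Cost = 7 if Price >= -2 else -3  [with Price=0]  = 7; Revenue = min(Price, Cost) + 5  [with Price=0, Cost=7]  = 5; Profit = Supply^2 + Revenue  [with Supply=-2, Revenue=5]  = 9.
Change = 6 − 9 = -3.

-3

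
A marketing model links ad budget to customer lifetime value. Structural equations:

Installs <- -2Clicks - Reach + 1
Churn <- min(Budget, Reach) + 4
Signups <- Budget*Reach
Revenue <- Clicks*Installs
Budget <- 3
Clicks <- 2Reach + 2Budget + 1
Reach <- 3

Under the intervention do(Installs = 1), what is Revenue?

13

The intervention breaks the incoming arrows to Installs: Installs <- -2Clicks - Reach + 1 no longer applies, and Installs = 1.
Clicks = 2Reach + 2Budget + 1  [with Reach=3, Budget=3]  = 13
Revenue = Clicks*Installs  [with Clicks=13, Installs=1]  = 13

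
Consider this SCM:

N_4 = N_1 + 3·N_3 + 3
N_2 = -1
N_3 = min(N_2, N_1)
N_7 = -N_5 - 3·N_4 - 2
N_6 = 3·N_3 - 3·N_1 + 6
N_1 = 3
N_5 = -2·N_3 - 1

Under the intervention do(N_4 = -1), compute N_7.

The intervention breaks the incoming arrows to N_4: N_4 = N_1 + 3·N_3 + 3 no longer applies, and N_4 = -1.
N_3 = min(N_2, N_1)  [with N_2=-1, N_1=3]  = -1
N_5 = -2·N_3 - 1  [with N_3=-1]  = 1
N_7 = -N_5 - 3·N_4 - 2  [with N_5=1, N_4=-1]  = 0

0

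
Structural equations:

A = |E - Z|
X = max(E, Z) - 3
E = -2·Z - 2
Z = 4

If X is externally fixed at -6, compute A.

14

Under do(X=-6), the mechanism X = max(E, Z) - 3 is discarded; X is fixed at -6.
Since A is not a descendant of the intervened variable, it is unaffected.
E = -2·Z - 2  [with Z=4]  = -10
A = |E - Z|  [with E=-10, Z=4]  = 14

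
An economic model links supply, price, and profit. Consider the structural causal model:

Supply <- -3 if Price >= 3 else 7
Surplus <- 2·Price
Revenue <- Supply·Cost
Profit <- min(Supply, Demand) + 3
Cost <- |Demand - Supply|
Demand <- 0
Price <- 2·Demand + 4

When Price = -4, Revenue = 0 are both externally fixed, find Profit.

3

Setting Price = -4, Revenue = 0 by intervention discards those variables' equations.
Supply = -3 if Price >= 3 else 7  [with Price=-4]  = 7
Profit = min(Supply, Demand) + 3  [with Supply=7, Demand=0]  = 3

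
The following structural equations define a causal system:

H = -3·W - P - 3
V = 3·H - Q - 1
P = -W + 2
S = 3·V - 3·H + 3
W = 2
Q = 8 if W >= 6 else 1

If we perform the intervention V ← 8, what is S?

54

The intervention breaks the incoming arrows to V: V = 3·H - Q - 1 no longer applies, and V = 8.
P = -W + 2  [with W=2]  = 0
H = -3·W - P - 3  [with W=2, P=0]  = -9
S = 3·V - 3·H + 3  [with V=8, H=-9]  = 54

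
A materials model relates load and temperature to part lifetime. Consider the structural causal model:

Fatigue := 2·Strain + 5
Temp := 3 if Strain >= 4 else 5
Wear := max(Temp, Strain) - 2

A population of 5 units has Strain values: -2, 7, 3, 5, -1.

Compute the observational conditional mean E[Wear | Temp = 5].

Conditioning on Temp=5 selects the 3 unit(s) with Strain ∈ {-2, 3, -1}. Their Wear values: 3, 3, 3. Mean = 3.

3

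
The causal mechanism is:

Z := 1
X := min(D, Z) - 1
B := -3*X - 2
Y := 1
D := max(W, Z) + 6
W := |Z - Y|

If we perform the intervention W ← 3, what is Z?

1

Under do(W=3), the mechanism W := |Z - Y| is discarded; W is fixed at 3.
Since Z is not a descendant of the intervened variable, it is unaffected.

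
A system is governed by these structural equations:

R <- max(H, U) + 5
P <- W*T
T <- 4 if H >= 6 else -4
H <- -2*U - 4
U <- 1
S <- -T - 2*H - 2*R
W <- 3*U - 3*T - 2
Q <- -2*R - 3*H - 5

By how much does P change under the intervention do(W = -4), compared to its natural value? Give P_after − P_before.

68

do(W=-4) replaces the equation W <- 3*U - 3*T - 2 with the constant W = -4.
H = -2*U - 4  [with U=1]  = -6
T = 4 if H >= 6 else -4  [with H=-6]  = -4
P = W*T  [with W=-4, T=-4]  = 16
Without intervention: H = -2*U - 4  [with U=1]  = -6; T = 4 if H >= 6 else -4  [with H=-6]  = -4; W = 3*U - 3*T - 2  [with U=1, T=-4]  = 13; P = W*T  [with W=13, T=-4]  = -52.
Change = 16 − (-52) = 68.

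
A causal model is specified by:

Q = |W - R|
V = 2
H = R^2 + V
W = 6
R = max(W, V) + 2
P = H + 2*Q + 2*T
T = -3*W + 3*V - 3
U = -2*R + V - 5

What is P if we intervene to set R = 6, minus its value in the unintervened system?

do(R=6) replaces the equation R = max(W, V) + 2 with the constant R = 6.
T = -3*W + 3*V - 3  [with W=6, V=2]  = -15
H = R^2 + V  [with R=6, V=2]  = 38
Q = |W - R|  [with W=6, R=6]  = 0
P = H + 2*Q + 2*T  [with H=38, Q=0, T=-15]  = 8
Without intervention: T = -3*W + 3*V - 3  [with W=6, V=2]  = -15; R = max(W, V) + 2  [with W=6, V=2]  = 8; H = R^2 + V  [with R=8, V=2]  = 66; Q = |W - R|  [with W=6, R=8]  = 2; P = H + 2*Q + 2*T  [with H=66, Q=2, T=-15]  = 40.
Change = 8 − 40 = -32.

-32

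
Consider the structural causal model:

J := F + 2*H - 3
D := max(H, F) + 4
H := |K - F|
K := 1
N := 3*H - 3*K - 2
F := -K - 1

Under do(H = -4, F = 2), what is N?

The joint intervention fixes H = -4, F = 2, removing each variable's own equation.
N = 3*H - 3*K - 2  [with H=-4, K=1]  = -17

-17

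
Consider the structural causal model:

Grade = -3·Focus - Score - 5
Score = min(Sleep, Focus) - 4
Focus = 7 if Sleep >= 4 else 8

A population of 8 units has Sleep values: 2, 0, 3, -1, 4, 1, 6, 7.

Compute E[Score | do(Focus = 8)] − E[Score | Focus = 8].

Every unit gets Focus=8 under the intervention. Score values become -2, -4, -1, -5, 0, -3, 2, 3; E[Score|do(Focus=8)] = -1.25.
E[Score|Focus=8] averages over only the 5 units with Focus=8 (Sleep = 2, 0, 3, -1, 1): Score = -2, -4, -1, -5, -3, mean -3.
Difference = -1.25 − (-3) = 1.75.

1.75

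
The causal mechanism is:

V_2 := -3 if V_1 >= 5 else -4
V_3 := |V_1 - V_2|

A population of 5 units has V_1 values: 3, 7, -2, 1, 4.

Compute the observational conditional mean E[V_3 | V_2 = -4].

E[V_3|V_2=-4] averages over only the 4 units with V_2=-4 (V_1 = 3, -2, 1, 4): V_3 = 7, 2, 5, 8, mean 5.5.

5.5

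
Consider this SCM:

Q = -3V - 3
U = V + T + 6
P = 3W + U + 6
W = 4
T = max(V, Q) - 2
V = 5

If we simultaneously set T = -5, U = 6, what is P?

24

The joint intervention fixes T = -5, U = 6, removing each variable's own equation.
P = 3W + U + 6  [with W=4, U=6]  = 24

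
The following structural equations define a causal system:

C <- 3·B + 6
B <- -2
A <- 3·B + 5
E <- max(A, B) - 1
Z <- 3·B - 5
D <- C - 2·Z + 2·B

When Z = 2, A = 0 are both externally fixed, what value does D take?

-8

The joint intervention fixes Z = 2, A = 0, removing each variable's own equation.
C = 3·B + 6  [with B=-2]  = 0
D = C - 2·Z + 2·B  [with C=0, Z=2, B=-2]  = -8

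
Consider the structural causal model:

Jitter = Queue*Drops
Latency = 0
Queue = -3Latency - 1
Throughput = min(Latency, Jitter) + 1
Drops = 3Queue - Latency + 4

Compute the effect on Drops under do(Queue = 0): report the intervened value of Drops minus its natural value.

The intervention breaks the incoming arrows to Queue: Queue = -3Latency - 1 no longer applies, and Queue = 0.
Drops = 3Queue - Latency + 4  [with Queue=0, Latency=0]  = 4
Without intervention: Queue = -3Latency - 1  [with Latency=0]  = -1; Drops = 3Queue - Latency + 4  [with Queue=-1, Latency=0]  = 1.
Change = 4 − 1 = 3.

3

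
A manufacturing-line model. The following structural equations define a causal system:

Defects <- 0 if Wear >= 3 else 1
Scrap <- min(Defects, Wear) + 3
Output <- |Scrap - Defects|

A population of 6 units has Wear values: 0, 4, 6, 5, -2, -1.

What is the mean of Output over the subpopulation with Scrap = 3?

2.75

Conditioning on Scrap=3 selects the 4 unit(s) with Wear ∈ {0, 4, 6, 5}. Their Output values: 2, 3, 3, 3. Mean = 2.75.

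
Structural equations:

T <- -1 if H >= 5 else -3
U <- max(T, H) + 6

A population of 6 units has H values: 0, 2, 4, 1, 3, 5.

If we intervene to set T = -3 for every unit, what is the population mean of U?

Under do(T=-3), T's equation is replaced by T=-3 for every unit. Per-unit U: 6, 8, 10, 7, 9, 11. Mean = 8.5.

8.5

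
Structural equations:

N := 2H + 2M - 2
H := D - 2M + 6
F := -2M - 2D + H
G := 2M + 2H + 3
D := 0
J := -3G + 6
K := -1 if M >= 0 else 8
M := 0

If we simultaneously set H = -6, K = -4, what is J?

Under do(H = -6, K = -4), each intervened variable's structural equation is replaced by its fixed value.
G = 2M + 2H + 3  [with M=0, H=-6]  = -9
J = -3G + 6  [with G=-9]  = 33

33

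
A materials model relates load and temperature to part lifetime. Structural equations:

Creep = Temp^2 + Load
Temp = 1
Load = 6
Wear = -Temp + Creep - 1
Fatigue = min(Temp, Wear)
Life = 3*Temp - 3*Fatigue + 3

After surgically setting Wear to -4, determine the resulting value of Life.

18

Under do(Wear=-4), the mechanism Wear = -Temp + Creep - 1 is discarded; Wear is fixed at -4.
Fatigue = min(Temp, Wear)  [with Temp=1, Wear=-4]  = -4
Life = 3*Temp - 3*Fatigue + 3  [with Temp=1, Fatigue=-4]  = 18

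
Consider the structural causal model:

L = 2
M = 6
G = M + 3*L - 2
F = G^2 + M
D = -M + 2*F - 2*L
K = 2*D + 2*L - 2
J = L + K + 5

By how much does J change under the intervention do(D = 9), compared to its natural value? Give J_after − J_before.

-386

Under do(D=9), the mechanism D = -M + 2*F - 2*L is discarded; D is fixed at 9.
K = 2*D + 2*L - 2  [with D=9, L=2]  = 20
J = L + K + 5  [with L=2, K=20]  = 27
Without intervention: G = M + 3*L - 2  [with M=6, L=2]  = 10; F = G^2 + M  [with G=10, M=6]  = 106; D = -M + 2*F - 2*L  [with M=6, F=106, L=2]  = 202; K = 2*D + 2*L - 2  [with D=202, L=2]  = 406; J = L + K + 5  [with L=2, K=406]  = 413.
Change = 27 − 413 = -386.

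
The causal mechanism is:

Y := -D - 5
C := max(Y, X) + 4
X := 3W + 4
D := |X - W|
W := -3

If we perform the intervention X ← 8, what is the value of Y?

-16

Under do(X=8), the mechanism X := 3W + 4 is discarded; X is fixed at 8.
D = |X - W|  [with X=8, W=-3]  = 11
Y = -D - 5  [with D=11]  = -16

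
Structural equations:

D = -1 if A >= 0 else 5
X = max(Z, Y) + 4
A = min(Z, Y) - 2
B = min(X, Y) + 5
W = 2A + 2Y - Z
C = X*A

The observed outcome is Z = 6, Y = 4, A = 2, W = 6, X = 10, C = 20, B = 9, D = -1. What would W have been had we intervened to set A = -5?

-8

The intervention breaks the incoming arrows to A: A = min(Z, Y) - 2 no longer applies, and A = -5.
W = 2A + 2Y - Z  [with A=-5, Y=4, Z=6]  = -8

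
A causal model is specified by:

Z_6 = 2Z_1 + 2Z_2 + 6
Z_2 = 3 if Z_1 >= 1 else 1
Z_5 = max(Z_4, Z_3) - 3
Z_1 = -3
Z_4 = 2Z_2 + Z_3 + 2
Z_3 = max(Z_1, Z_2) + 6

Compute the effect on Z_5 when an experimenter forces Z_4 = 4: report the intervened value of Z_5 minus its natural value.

Intervening sets Z_4 = 4 and removes its equation (Z_4 = 2Z_2 + Z_3 + 2).
Z_2 = 3 if Z_1 >= 1 else 1  [with Z_1=-3]  = 1
Z_3 = max(Z_1, Z_2) + 6  [with Z_1=-3, Z_2=1]  = 7
Z_5 = max(Z_4, Z_3) - 3  [with Z_4=4, Z_3=7]  = 4
Without intervention: Z_2 = 3 if Z_1 >= 1 else 1  [with Z_1=-3]  = 1; Z_3 = max(Z_1, Z_2) + 6  [with Z_1=-3, Z_2=1]  = 7; Z_4 = 2Z_2 + Z_3 + 2  [with Z_2=1, Z_3=7]  = 11; Z_5 = max(Z_4, Z_3) - 3  [with Z_4=11, Z_3=7]  = 8.
Change = 4 − 8 = -4.

-4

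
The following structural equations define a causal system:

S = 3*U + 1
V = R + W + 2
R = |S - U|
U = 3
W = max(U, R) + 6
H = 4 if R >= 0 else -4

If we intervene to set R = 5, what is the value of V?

do(R=5) replaces the equation R = |S - U| with the constant R = 5.
W = max(U, R) + 6  [with U=3, R=5]  = 11
V = R + W + 2  [with R=5, W=11]  = 18

18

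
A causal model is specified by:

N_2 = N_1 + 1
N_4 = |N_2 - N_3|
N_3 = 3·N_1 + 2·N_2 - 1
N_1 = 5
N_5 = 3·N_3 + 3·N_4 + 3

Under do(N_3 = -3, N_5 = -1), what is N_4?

9

The joint intervention fixes N_3 = -3, N_5 = -1, removing each variable's own equation.
N_2 = N_1 + 1  [with N_1=5]  = 6
N_4 = |N_2 - N_3|  [with N_2=6, N_3=-3]  = 9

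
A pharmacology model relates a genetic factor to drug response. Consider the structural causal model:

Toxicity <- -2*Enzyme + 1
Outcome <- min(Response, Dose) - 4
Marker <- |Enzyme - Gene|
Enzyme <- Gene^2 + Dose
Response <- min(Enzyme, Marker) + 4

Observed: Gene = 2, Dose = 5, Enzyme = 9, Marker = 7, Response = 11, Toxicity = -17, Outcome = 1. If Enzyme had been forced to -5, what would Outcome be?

The intervention breaks the incoming arrows to Enzyme: Enzyme <- Gene^2 + Dose no longer applies, and Enzyme = -5.
Marker = |Enzyme - Gene|  [with Enzyme=-5, Gene=2]  = 7
Response = min(Enzyme, Marker) + 4  [with Enzyme=-5, Marker=7]  = -1
Outcome = min(Response, Dose) - 4  [with Response=-1, Dose=5]  = -5

-5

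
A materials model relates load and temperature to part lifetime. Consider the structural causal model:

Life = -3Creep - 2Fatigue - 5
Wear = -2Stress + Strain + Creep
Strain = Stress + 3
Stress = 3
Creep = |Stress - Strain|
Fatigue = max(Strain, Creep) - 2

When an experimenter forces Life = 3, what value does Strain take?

do(Life=3) replaces the equation Life = -3Creep - 2Fatigue - 5 with the constant Life = 3.
Strain is not downstream of the intervention, so its value is determined by the original equations.
Strain = Stress + 3  [with Stress=3]  = 6

6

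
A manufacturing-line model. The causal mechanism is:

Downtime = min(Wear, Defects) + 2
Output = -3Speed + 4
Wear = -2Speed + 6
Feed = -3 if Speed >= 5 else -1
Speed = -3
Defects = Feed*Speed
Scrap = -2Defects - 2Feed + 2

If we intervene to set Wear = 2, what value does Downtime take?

The intervention breaks the incoming arrows to Wear: Wear = -2Speed + 6 no longer applies, and Wear = 2.
Feed = -3 if Speed >= 5 else -1  [with Speed=-3]  = -1
Defects = Feed*Speed  [with Feed=-1, Speed=-3]  = 3
Downtime = min(Wear, Defects) + 2  [with Wear=2, Defects=3]  = 4

4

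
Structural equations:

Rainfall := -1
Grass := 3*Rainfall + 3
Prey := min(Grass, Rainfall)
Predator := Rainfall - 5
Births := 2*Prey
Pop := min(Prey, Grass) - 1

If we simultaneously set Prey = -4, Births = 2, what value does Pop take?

-5

Setting Prey = -4, Births = 2 by intervention discards those variables' equations.
Grass = 3*Rainfall + 3  [with Rainfall=-1]  = 0
Pop = min(Prey, Grass) - 1  [with Prey=-4, Grass=0]  = -5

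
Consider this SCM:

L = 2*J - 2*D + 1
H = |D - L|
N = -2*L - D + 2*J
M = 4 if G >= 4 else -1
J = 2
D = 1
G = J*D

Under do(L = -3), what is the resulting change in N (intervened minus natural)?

12

The intervention breaks the incoming arrows to L: L = 2*J - 2*D + 1 no longer applies, and L = -3.
N = -2*L - D + 2*J  [with L=-3, D=1, J=2]  = 9
Without intervention: L = 2*J - 2*D + 1  [with J=2, D=1]  = 3; N = -2*L - D + 2*J  [with L=3, D=1, J=2]  = -3.
Change = 9 − (-3) = 12.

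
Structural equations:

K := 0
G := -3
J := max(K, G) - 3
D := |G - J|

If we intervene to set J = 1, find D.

The intervention breaks the incoming arrows to J: J := max(K, G) - 3 no longer applies, and J = 1.
D = |G - J|  [with G=-3, J=1]  = 4

4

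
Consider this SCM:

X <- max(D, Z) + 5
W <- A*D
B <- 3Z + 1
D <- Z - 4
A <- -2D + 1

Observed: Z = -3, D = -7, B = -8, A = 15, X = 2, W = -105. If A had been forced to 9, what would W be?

-63

Under do(A=9), the mechanism A <- -2D + 1 is discarded; A is fixed at 9.
D = Z - 4  [with Z=-3]  = -7
W = A*D  [with A=9, D=-7]  = -63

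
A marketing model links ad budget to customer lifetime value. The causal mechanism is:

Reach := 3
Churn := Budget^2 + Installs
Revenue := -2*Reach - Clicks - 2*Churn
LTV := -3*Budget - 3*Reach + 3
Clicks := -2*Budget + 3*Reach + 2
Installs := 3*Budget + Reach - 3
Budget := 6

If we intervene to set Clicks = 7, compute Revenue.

-121

The intervention breaks the incoming arrows to Clicks: Clicks := -2*Budget + 3*Reach + 2 no longer applies, and Clicks = 7.
Installs = 3*Budget + Reach - 3  [with Budget=6, Reach=3]  = 18
Churn = Budget^2 + Installs  [with Budget=6, Installs=18]  = 54
Revenue = -2*Reach - Clicks - 2*Churn  [with Reach=3, Clicks=7, Churn=54]  = -121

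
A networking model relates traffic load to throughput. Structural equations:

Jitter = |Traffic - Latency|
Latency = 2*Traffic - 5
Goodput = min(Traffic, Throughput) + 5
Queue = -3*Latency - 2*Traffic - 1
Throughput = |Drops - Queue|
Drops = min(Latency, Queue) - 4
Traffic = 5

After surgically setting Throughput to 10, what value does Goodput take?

Intervening sets Throughput = 10 and removes its equation (Throughput = |Drops - Queue|).
Goodput = min(Traffic, Throughput) + 5  [with Traffic=5, Throughput=10]  = 10

10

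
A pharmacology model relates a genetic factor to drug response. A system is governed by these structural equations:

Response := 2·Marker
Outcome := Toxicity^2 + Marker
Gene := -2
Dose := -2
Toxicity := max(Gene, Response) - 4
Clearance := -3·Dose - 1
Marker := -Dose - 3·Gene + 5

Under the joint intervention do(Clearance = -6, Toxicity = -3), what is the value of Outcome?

Setting Clearance = -6, Toxicity = -3 by intervention discards those variables' equations.
Marker = -Dose - 3·Gene + 5  [with Dose=-2, Gene=-2]  = 13
Outcome = Toxicity^2 + Marker  [with Toxicity=-3, Marker=13]  = 22

22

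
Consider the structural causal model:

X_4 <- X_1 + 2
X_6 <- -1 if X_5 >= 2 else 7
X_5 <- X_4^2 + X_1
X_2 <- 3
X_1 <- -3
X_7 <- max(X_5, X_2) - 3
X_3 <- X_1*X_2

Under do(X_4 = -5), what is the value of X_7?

The intervention breaks the incoming arrows to X_4: X_4 <- X_1 + 2 no longer applies, and X_4 = -5.
X_5 = X_4^2 + X_1  [with X_4=-5, X_1=-3]  = 22
X_7 = max(X_5, X_2) - 3  [with X_5=22, X_2=3]  = 19

19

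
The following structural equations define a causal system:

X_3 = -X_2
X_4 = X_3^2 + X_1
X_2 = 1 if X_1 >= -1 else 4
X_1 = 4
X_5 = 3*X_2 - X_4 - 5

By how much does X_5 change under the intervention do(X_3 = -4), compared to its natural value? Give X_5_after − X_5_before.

-15

do(X_3=-4) replaces the equation X_3 = -X_2 with the constant X_3 = -4.
X_2 = 1 if X_1 >= -1 else 4  [with X_1=4]  = 1
X_4 = X_3^2 + X_1  [with X_3=-4, X_1=4]  = 20
X_5 = 3*X_2 - X_4 - 5  [with X_2=1, X_4=20]  = -22
Without intervention: X_2 = 1 if X_1 >= -1 else 4  [with X_1=4]  = 1; X_3 = -X_2  [with X_2=1]  = -1; X_4 = X_3^2 + X_1  [with X_3=-1, X_1=4]  = 5; X_5 = 3*X_2 - X_4 - 5  [with X_2=1, X_4=5]  = -7.
Change = -22 − (-7) = -15.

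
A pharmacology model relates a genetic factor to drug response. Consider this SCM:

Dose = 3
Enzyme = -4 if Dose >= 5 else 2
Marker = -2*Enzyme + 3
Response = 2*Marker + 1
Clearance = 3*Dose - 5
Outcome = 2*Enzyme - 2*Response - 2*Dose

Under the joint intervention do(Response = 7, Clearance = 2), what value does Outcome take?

-16

The joint intervention fixes Response = 7, Clearance = 2, removing each variable's own equation.
Enzyme = -4 if Dose >= 5 else 2  [with Dose=3]  = 2
Outcome = 2*Enzyme - 2*Response - 2*Dose  [with Enzyme=2, Response=7, Dose=3]  = -16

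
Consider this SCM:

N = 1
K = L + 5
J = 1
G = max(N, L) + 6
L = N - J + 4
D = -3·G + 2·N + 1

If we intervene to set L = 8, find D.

-39

The intervention breaks the incoming arrows to L: L = N - J + 4 no longer applies, and L = 8.
G = max(N, L) + 6  [with N=1, L=8]  = 14
D = -3·G + 2·N + 1  [with G=14, N=1]  = -39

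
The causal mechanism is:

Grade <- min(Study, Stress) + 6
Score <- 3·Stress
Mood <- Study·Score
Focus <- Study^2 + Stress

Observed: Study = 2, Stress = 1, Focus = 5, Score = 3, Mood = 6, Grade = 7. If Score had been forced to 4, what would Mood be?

Intervening sets Score = 4 and removes its equation (Score <- 3·Stress).
Mood = Study·Score  [with Study=2, Score=4]  = 8

8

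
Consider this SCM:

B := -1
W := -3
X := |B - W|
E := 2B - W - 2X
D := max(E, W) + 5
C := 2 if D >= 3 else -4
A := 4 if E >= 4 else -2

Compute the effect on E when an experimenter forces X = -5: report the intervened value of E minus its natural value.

The intervention breaks the incoming arrows to X: X := |B - W| no longer applies, and X = -5.
E = 2B - W - 2X  [with B=-1, W=-3, X=-5]  = 11
Without intervention: X = |B - W|  [with B=-1, W=-3]  = 2; E = 2B - W - 2X  [with B=-1, W=-3, X=2]  = -3.
Change = 11 − (-3) = 14.

14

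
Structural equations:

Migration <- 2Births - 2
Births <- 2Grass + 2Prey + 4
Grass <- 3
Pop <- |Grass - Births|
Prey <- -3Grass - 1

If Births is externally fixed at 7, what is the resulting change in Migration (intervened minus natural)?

The intervention breaks the incoming arrows to Births: Births <- 2Grass + 2Prey + 4 no longer applies, and Births = 7.
Migration = 2Births - 2  [with Births=7]  = 12
Without intervention: Prey = -3Grass - 1  [with Grass=3]  = -10; Births = 2Grass + 2Prey + 4  [with Grass=3, Prey=-10]  = -10; Migration = 2Births - 2  [with Births=-10]  = -22.
Change = 12 − (-22) = 34.

34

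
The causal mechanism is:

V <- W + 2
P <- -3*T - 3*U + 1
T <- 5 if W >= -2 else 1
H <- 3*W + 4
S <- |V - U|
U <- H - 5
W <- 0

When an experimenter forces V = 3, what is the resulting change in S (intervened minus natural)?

1

The intervention breaks the incoming arrows to V: V <- W + 2 no longer applies, and V = 3.
H = 3*W + 4  [with W=0]  = 4
U = H - 5  [with H=4]  = -1
S = |V - U|  [with V=3, U=-1]  = 4
Without intervention: H = 3*W + 4  [with W=0]  = 4; V = W + 2  [with W=0]  = 2; U = H - 5  [with H=4]  = -1; S = |V - U|  [with V=2, U=-1]  = 3.
Change = 4 − 3 = 1.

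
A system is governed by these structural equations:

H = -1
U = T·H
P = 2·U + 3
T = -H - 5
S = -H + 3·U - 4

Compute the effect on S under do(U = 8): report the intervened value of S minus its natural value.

The intervention breaks the incoming arrows to U: U = T·H no longer applies, and U = 8.
S = -H + 3·U - 4  [with H=-1, U=8]  = 21
Without intervention: T = -H - 5  [with H=-1]  = -4; U = T·H  [with T=-4, H=-1]  = 4; S = -H + 3·U - 4  [with H=-1, U=4]  = 9.
Change = 21 − 9 = 12.

12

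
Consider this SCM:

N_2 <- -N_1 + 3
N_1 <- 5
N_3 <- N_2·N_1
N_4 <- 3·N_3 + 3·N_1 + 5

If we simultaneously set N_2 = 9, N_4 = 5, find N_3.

The joint intervention fixes N_2 = 9, N_4 = 5, removing each variable's own equation.
N_3 = N_2·N_1  [with N_2=9, N_1=5]  = 45

45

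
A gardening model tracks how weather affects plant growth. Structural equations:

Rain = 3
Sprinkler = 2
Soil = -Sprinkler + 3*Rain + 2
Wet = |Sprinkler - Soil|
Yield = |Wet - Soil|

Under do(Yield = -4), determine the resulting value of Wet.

The intervention breaks the incoming arrows to Yield: Yield = |Wet - Soil| no longer applies, and Yield = -4.
Since Wet is not a descendant of the intervened variable, it is unaffected.
Soil = -Sprinkler + 3*Rain + 2  [with Sprinkler=2, Rain=3]  = 9
Wet = |Sprinkler - Soil|  [with Sprinkler=2, Soil=9]  = 7

7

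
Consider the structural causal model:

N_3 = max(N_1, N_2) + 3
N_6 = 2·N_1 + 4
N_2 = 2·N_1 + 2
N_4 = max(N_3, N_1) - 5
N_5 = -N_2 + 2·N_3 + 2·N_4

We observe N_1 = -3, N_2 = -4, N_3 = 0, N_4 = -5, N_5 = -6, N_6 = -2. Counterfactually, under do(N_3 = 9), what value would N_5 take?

30

do(N_3=9) replaces the equation N_3 = max(N_1, N_2) + 3 with the constant N_3 = 9.
N_2 = 2·N_1 + 2  [with N_1=-3]  = -4
N_4 = max(N_3, N_1) - 5  [with N_3=9, N_1=-3]  = 4
N_5 = -N_2 + 2·N_3 + 2·N_4  [with N_2=-4, N_3=9, N_4=4]  = 30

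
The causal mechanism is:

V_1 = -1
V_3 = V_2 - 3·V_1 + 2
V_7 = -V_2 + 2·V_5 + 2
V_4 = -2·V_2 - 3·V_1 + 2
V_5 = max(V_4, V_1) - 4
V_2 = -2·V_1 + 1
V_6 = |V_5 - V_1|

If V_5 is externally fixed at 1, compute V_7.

Under do(V_5=1), the mechanism V_5 = max(V_4, V_1) - 4 is discarded; V_5 is fixed at 1.
V_2 = -2·V_1 + 1  [with V_1=-1]  = 3
V_7 = -V_2 + 2·V_5 + 2  [with V_2=3, V_5=1]  = 1

1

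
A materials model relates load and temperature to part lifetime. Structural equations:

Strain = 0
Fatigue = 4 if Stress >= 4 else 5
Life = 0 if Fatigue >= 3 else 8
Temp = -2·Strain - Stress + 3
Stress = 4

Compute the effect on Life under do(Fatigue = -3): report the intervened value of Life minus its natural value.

8

Intervening sets Fatigue = -3 and removes its equation (Fatigue = 4 if Stress >= 4 else 5).
Life = 0 if Fatigue >= 3 else 8  [with Fatigue=-3]  = 8
Without intervention: Fatigue = 4 if Stress >= 4 else 5  [with Stress=4]  = 4; Life = 0 if Fatigue >= 3 else 8  [with Fatigue=4]  = 0.
Change = 8 − 0 = 8.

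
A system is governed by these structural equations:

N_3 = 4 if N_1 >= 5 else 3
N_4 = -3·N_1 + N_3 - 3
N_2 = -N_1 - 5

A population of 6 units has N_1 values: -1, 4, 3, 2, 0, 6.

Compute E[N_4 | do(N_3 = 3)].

-7

do(N_3=3) breaks N_3's dependence on N_1. With N_3=3 fixed, N_4 across the units is 3, -12, -9, -6, 0, -18, mean -7.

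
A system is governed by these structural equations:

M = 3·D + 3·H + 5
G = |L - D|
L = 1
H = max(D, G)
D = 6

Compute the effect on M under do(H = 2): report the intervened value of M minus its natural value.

-12

Intervening sets H = 2 and removes its equation (H = max(D, G)).
M = 3·D + 3·H + 5  [with D=6, H=2]  = 29
Without intervention: G = |L - D|  [with L=1, D=6]  = 5; H = max(D, G)  [with D=6, G=5]  = 6; M = 3·D + 3·H + 5  [with D=6, H=6]  = 41.
Change = 29 − 41 = -12.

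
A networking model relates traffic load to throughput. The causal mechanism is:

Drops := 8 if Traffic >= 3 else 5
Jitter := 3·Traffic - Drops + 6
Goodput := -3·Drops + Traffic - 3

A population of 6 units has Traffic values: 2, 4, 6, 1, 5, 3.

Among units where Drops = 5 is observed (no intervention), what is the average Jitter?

5.5

E[Jitter|Drops=5] averages over only the 2 units with Drops=5 (Traffic = 2, 1): Jitter = 7, 4, mean 5.5.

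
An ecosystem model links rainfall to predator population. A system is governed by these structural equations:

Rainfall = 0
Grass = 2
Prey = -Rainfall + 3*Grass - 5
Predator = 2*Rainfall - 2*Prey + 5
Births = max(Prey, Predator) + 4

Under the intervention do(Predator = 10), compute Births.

14

Intervening sets Predator = 10 and removes its equation (Predator = 2*Rainfall - 2*Prey + 5).
Prey = -Rainfall + 3*Grass - 5  [with Rainfall=0, Grass=2]  = 1
Births = max(Prey, Predator) + 4  [with Prey=1, Predator=10]  = 14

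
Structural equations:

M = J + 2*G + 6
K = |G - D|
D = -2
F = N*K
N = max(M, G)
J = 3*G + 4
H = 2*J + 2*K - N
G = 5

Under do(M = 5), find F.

do(M=5) replaces the equation M = J + 2*G + 6 with the constant M = 5.
N = max(M, G)  [with M=5, G=5]  = 5
K = |G - D|  [with G=5, D=-2]  = 7
F = N*K  [with N=5, K=7]  = 35

35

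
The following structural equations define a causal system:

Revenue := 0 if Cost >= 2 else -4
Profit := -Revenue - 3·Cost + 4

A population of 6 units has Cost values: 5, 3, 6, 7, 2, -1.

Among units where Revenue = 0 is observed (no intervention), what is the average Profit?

-9.8

Observing Revenue=0 restricts to units where Revenue's equation naturally yields 0: Cost ∈ {5, 3, 6, 7, 2}. In that subpopulation Profit = -11, -5, -14, -17, -2, mean -9.8.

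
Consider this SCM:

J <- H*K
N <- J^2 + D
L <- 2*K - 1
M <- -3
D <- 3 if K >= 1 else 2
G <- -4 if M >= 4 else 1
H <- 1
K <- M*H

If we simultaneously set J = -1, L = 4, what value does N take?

Under do(J = -1, L = 4), each intervened variable's structural equation is replaced by its fixed value.
K = M*H  [with M=-3, H=1]  = -3
D = 3 if K >= 1 else 2  [with K=-3]  = 2
N = J^2 + D  [with J=-1, D=2]  = 3

3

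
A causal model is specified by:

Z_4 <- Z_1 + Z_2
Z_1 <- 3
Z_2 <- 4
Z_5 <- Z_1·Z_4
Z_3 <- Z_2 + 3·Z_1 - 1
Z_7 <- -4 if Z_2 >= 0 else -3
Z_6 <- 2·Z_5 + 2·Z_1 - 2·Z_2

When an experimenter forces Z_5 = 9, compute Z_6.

16

The intervention breaks the incoming arrows to Z_5: Z_5 <- Z_1·Z_4 no longer applies, and Z_5 = 9.
Z_6 = 2·Z_5 + 2·Z_1 - 2·Z_2  [with Z_5=9, Z_1=3, Z_2=4]  = 16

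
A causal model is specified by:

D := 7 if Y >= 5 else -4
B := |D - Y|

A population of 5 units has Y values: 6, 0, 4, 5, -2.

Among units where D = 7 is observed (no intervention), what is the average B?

Observing D=7 restricts to units where D's equation naturally yields 7: Y ∈ {6, 5}. In that subpopulation B = 1, 2, mean 1.5.

1.5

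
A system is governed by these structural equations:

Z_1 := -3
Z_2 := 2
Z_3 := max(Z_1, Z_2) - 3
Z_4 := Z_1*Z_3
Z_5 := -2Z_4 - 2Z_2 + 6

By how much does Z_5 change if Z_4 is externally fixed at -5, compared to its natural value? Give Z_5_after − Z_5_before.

Intervening sets Z_4 = -5 and removes its equation (Z_4 := Z_1*Z_3).
Z_5 = -2Z_4 - 2Z_2 + 6  [with Z_4=-5, Z_2=2]  = 12
Without intervention: Z_3 = max(Z_1, Z_2) - 3  [with Z_1=-3, Z_2=2]  = -1; Z_4 = Z_1*Z_3  [with Z_1=-3, Z_3=-1]  = 3; Z_5 = -2Z_4 - 2Z_2 + 6  [with Z_4=3, Z_2=2]  = -4.
Change = 12 − (-4) = 16.

16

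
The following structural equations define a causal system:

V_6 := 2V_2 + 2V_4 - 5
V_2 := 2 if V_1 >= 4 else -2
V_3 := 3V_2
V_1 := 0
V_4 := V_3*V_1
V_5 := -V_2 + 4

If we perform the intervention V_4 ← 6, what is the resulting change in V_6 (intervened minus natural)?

12

Under do(V_4=6), the mechanism V_4 := V_3*V_1 is discarded; V_4 is fixed at 6.
V_2 = 2 if V_1 >= 4 else -2  [with V_1=0]  = -2
V_6 = 2V_2 + 2V_4 - 5  [with V_2=-2, V_4=6]  = 3
Without intervention: V_2 = 2 if V_1 >= 4 else -2  [with V_1=0]  = -2; V_3 = 3V_2  [with V_2=-2]  = -6; V_4 = V_3*V_1  [with V_3=-6, V_1=0]  = 0; V_6 = 2V_2 + 2V_4 - 5  [with V_2=-2, V_4=0]  = -9.
Change = 3 − (-9) = 12.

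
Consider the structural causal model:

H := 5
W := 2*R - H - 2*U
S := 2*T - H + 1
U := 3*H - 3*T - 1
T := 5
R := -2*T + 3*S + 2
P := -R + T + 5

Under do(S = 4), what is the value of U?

-1

Under do(S=4), the mechanism S := 2*T - H + 1 is discarded; S is fixed at 4.
Since U is not a descendant of the intervened variable, it is unaffected.
U = 3*H - 3*T - 1  [with H=5, T=5]  = -1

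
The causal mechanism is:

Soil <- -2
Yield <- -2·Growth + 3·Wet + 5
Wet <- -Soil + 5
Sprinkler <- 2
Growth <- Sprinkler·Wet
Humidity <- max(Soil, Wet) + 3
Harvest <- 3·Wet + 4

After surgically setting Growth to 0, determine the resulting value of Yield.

26

Under do(Growth=0), the mechanism Growth <- Sprinkler·Wet is discarded; Growth is fixed at 0.
Wet = -Soil + 5  [with Soil=-2]  = 7
Yield = -2·Growth + 3·Wet + 5  [with Growth=0, Wet=7]  = 26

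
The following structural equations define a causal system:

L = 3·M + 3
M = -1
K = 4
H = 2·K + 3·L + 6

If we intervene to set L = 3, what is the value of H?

The intervention breaks the incoming arrows to L: L = 3·M + 3 no longer applies, and L = 3.
H = 2·K + 3·L + 6  [with K=4, L=3]  = 23

23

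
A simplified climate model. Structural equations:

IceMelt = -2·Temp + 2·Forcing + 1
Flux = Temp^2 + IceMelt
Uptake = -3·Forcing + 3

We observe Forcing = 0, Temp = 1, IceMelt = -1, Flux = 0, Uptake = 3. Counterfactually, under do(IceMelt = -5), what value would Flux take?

-4

The intervention breaks the incoming arrows to IceMelt: IceMelt = -2·Temp + 2·Forcing + 1 no longer applies, and IceMelt = -5.
Flux = Temp^2 + IceMelt  [with Temp=1, IceMelt=-5]  = -4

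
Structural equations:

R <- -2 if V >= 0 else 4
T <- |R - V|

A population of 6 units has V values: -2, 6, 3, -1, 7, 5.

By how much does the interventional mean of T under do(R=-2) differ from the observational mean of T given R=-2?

-2.25

The intervention sets R=-2 in all 6 units regardless of V. Recomputing T per unit gives 0, 8, 5, 1, 9, 7; average 5.
E[T|R=-2] averages over only the 4 units with R=-2 (V = 6, 3, 7, 5): T = 8, 5, 9, 7, mean 7.25.
Difference = 5 − 7.25 = -2.25.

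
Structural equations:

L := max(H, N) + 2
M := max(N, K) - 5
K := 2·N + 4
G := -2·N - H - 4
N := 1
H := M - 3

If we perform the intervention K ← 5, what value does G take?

Under do(K=5), the mechanism K := 2·N + 4 is discarded; K is fixed at 5.
M = max(N, K) - 5  [with N=1, K=5]  = 0
H = M - 3  [with M=0]  = -3
G = -2·N - H - 4  [with N=1, H=-3]  = -3

-3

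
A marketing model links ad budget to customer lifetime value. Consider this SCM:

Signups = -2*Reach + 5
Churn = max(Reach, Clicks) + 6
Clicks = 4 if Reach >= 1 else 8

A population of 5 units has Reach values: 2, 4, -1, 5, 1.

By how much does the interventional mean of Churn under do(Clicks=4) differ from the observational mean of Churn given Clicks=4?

Every unit gets Clicks=4 under the intervention. Churn values become 10, 10, 10, 11, 10; E[Churn|do(Clicks=4)] = 10.2.
Conditioning on Clicks=4 selects the 4 unit(s) with Reach ∈ {2, 4, 5, 1}. Their Churn values: 10, 10, 11, 10. Mean = 10.25.
Difference = 10.2 − 10.25 = -0.05.

-0.05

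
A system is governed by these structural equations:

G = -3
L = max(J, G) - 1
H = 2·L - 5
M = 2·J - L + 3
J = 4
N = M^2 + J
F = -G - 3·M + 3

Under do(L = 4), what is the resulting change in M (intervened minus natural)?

The intervention breaks the incoming arrows to L: L = max(J, G) - 1 no longer applies, and L = 4.
M = 2·J - L + 3  [with J=4, L=4]  = 7
Without intervention: L = max(J, G) - 1  [with J=4, G=-3]  = 3; M = 2·J - L + 3  [with J=4, L=3]  = 8.
Change = 7 − 8 = -1.

-1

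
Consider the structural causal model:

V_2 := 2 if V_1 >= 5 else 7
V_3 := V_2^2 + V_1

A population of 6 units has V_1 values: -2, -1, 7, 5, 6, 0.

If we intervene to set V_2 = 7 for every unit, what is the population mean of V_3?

51.5

The intervention sets V_2=7 in all 6 units regardless of V_1. Recomputing V_3 per unit gives 47, 48, 56, 54, 55, 49; average 51.5.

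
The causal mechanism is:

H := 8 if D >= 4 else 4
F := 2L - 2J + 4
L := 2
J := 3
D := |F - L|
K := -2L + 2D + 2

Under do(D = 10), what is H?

8

Under do(D=10), the mechanism D := |F - L| is discarded; D is fixed at 10.
H = 8 if D >= 4 else 4  [with D=10]  = 8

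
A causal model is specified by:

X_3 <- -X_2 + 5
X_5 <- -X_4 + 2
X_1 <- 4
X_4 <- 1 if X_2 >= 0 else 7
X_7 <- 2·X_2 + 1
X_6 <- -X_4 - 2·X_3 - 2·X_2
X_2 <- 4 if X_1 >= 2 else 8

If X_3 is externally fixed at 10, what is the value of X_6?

-29

The intervention breaks the incoming arrows to X_3: X_3 <- -X_2 + 5 no longer applies, and X_3 = 10.
X_2 = 4 if X_1 >= 2 else 8  [with X_1=4]  = 4
X_4 = 1 if X_2 >= 0 else 7  [with X_2=4]  = 1
X_6 = -X_4 - 2·X_3 - 2·X_2  [with X_4=1, X_3=10, X_2=4]  = -29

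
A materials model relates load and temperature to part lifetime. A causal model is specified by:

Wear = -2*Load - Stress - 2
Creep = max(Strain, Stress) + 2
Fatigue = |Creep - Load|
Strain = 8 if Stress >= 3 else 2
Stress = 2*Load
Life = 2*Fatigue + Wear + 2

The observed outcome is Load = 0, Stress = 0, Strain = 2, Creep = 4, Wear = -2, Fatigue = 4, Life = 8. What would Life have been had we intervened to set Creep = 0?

0

The intervention breaks the incoming arrows to Creep: Creep = max(Strain, Stress) + 2 no longer applies, and Creep = 0.
Stress = 2*Load  [with Load=0]  = 0
Wear = -2*Load - Stress - 2  [with Load=0, Stress=0]  = -2
Fatigue = |Creep - Load|  [with Creep=0, Load=0]  = 0
Life = 2*Fatigue + Wear + 2  [with Fatigue=0, Wear=-2]  = 0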